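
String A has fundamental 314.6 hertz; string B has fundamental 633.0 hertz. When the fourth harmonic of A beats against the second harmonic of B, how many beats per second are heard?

7.6 Hz

Fourth harmonic of the first: 4·314.6 = 1258.4 Hz.
Second harmonic of the second: 2·633.0 = 1266.0 Hz.
f_beat = |1258.4 − 1266.0| = 7.6 Hz.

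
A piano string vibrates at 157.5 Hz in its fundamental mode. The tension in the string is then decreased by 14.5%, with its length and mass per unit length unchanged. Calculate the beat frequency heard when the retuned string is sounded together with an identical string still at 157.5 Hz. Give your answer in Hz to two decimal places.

For a string, f ∝ √T, so the new frequency is 157.5·√0.855 = 145.6343 Hz.
f_beat = |145.6343 − 157.5| = 11.87 Hz.

11.87 Hz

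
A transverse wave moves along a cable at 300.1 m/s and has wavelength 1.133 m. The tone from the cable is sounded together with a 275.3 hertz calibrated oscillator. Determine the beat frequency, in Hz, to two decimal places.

10.43 Hz

Source frequency f = v/λ = 300.1/1.133 = 264.8720 Hz.
f_beat = |264.8720 − 275.3| = 10.43 Hz.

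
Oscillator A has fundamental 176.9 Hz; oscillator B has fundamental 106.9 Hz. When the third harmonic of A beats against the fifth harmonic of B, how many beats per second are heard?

Third harmonic of the first: 3·176.9 = 530.7 Hz.
Fifth harmonic of the second: 5·106.9 = 534.5 Hz.
f_beat = |530.7 − 534.5| = 3.8 Hz.

3.8 Hz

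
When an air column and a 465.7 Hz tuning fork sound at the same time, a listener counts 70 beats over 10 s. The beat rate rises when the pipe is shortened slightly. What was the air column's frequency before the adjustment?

Beat frequency = 70/10 = 7 Hz.
|f − 465.7| = 7, so the air column was at either 458.7 Hz or 472.7 Hz.
A shorter pipe has a higher fundamental; the adjustment raises the air column's frequency.
The beat rate rose, so the adjustment moved the air column further from 465.7 Hz — it was already above the reference.

472.7 Hz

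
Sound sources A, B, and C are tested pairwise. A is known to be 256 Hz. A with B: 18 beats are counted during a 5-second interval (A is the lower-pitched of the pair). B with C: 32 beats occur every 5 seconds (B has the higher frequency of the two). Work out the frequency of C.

253.2 Hz

A–B: Beat frequency = 18/5 = 3.6 Hz.
B is above A, so f_B = 256 + 3.6 = 259.6 Hz.
B–C: Beat frequency = 32/5 = 6.4 Hz.
C is below B, so f_C = 259.6 − 6.4 = 253.2 Hz.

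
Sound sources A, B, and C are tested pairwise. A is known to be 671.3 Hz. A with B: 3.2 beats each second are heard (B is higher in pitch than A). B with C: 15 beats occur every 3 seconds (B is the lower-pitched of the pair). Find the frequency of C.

B is above A, so f_B = 671.3 + 3.2 = 674.5 Hz.
B–C: Beat frequency = 15/3 = 5 Hz.
C is above B, so f_C = 674.5 + 5 = 679.5 Hz.

679.5 Hz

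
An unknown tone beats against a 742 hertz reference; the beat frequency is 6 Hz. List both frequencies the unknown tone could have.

736 Hz or 748 Hz

|f − 742| = 6, so f = 742 ± 6.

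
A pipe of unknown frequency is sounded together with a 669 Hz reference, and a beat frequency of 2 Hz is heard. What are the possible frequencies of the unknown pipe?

667 Hz or 671 Hz

|f − 669| = 2, so f = 669 ± 2.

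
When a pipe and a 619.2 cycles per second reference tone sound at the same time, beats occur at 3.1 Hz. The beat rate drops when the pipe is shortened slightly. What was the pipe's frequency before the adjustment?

|f − 619.2| = 3.1, so the pipe was at either 616.1 Hz or 622.3 Hz.
A shorter pipe has a higher fundamental; the adjustment raises the pipe's frequency.
The beat rate fell, so the adjustment moved the pipe toward 619.2 Hz — it must have started below the reference.

616.1 Hz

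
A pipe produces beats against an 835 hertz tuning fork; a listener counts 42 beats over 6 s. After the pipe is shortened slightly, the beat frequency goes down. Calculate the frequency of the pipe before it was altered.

828 Hz

Beat frequency = 42/6 = 7 Hz.
|f − 835| = 7, so the pipe was at either 828 Hz or 842 Hz.
A shorter pipe has a higher fundamental; the adjustment raises the pipe's frequency.
The beat rate fell, so the adjustment moved the pipe toward 835 Hz — it must have started below the reference.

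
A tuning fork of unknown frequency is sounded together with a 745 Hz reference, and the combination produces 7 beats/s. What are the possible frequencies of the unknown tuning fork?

738 Hz or 752 Hz

|f − 745| = 7, so f = 745 ± 7.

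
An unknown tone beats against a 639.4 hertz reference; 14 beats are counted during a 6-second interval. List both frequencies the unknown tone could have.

637.0667 Hz or 641.7333 Hz

Beat frequency = 14/6 = 2.3333 Hz.
|f − 639.4| = 2.3333, so f = 639.4 ± 2.3333.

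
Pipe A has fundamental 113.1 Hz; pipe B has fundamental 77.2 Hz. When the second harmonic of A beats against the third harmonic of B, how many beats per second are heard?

Second harmonic of the first: 2·113.1 = 226.2 Hz.
Third harmonic of the second: 3·77.2 = 231.6 Hz.
f_beat = |226.2 − 231.6| = 5.4 Hz.

5.4 Hz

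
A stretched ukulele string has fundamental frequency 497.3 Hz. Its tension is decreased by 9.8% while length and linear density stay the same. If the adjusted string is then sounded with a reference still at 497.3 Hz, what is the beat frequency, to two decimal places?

25.00 Hz

For a string, f ∝ √T, so the new frequency is 497.3·√0.902 = 472.3041 Hz.
f_beat = |472.3041 − 497.3| = 25.00 Hz.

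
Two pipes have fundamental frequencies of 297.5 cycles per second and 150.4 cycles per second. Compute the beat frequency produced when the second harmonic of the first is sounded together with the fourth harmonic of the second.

6.6 Hz

Second harmonic of the first: 2·297.5 = 595.0 Hz.
Fourth harmonic of the second: 4·150.4 = 601.6 Hz.
f_beat = |595.0 − 601.6| = 6.6 Hz.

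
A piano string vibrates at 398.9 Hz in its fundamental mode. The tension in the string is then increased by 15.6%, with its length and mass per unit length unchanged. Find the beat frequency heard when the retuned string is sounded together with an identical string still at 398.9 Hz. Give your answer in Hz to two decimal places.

29.99 Hz

For a string, f ∝ √T, so the new frequency is 398.9·√1.156 = 428.8871 Hz.
f_beat = |428.8871 − 398.9| = 29.99 Hz.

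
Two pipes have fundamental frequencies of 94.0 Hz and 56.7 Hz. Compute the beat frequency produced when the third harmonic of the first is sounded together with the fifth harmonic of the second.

1.5 Hz

Third harmonic of the first: 3·94.0 = 282.0 Hz.
Fifth harmonic of the second: 5·56.7 = 283.5 Hz.
f_beat = |282.0 − 283.5| = 1.5 Hz.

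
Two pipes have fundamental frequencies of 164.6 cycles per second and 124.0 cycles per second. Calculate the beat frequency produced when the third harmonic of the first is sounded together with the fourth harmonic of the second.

2.2 Hz

Third harmonic of the first: 3·164.6 = 493.8 Hz.
Fourth harmonic of the second: 4·124.0 = 496.0 Hz.
f_beat = |493.8 − 496.0| = 2.2 Hz.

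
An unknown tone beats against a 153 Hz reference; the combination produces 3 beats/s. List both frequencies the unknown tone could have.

|f − 153| = 3, so f = 153 ± 3.

150 Hz or 156 Hz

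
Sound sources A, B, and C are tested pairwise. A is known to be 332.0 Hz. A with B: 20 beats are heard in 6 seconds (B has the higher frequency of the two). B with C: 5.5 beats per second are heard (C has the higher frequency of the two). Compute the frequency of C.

A–B: Beat frequency = 20/6 = 3.3333 Hz.
B is above A, so f_B = 332.0 + 3.3333 = 335.3333 Hz.
C is above B, so f_C = 335.3333 + 5.5 = 340.8333 Hz.

340.8333 Hz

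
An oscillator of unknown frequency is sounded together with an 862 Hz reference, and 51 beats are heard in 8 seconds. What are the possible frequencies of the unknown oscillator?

Beat frequency = 51/8 = 6.375 Hz.
|f − 862| = 6.375, so f = 862 ± 6.375.

855.625 Hz or 868.375 Hz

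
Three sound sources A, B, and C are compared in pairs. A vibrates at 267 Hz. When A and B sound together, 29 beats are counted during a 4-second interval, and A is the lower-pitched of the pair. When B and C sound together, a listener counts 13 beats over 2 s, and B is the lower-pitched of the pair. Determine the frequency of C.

A–B: Beat frequency = 29/4 = 7.25 Hz.
B is above A, so f_B = 267 + 7.25 = 274.25 Hz.
B–C: Beat frequency = 13/2 = 6.5 Hz.
C is above B, so f_C = 274.25 + 6.5 = 280.75 Hz.

280.75 Hz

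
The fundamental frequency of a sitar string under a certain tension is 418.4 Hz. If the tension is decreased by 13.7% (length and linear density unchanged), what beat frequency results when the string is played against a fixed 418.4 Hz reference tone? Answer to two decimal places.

29.72 Hz

For a string, f ∝ √T, so the new frequency is 418.4·√0.863 = 388.6844 Hz.
f_beat = |388.6844 − 418.4| = 29.72 Hz.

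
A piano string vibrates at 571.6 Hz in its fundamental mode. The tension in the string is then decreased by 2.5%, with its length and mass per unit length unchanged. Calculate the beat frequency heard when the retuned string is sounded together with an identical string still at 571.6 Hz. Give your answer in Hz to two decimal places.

For a string, f ∝ √T, so the new frequency is 571.6·√0.975 = 564.4098 Hz.
f_beat = |564.4098 − 571.6| = 7.19 Hz.

7.19 Hz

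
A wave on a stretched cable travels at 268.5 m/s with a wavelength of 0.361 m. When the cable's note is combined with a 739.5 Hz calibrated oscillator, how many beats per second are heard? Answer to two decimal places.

4.27 Hz

Source frequency f = v/λ = 268.5/0.361 = 743.7673 Hz.
f_beat = |743.7673 − 739.5| = 4.27 Hz.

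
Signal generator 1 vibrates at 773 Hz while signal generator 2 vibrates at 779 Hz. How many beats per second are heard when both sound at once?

6 Hz

f_beat = |f₁ − f₂|.
|773 − 779| = 6 Hz.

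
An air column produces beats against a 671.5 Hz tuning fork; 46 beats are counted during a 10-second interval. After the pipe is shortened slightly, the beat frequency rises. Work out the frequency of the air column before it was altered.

Beat frequency = 46/10 = 4.6 Hz.
|f − 671.5| = 4.6, so the air column was at either 666.9 Hz or 676.1 Hz.
A shorter pipe has a higher fundamental; the adjustment raises the air column's frequency.
The beat rate rose, so the adjustment moved the air column further from 671.5 Hz — it was already above the reference.

676.1 Hz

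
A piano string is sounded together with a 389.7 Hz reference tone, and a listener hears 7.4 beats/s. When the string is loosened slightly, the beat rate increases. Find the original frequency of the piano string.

|f − 389.7| = 7.4, so the piano string was at either 382.3 Hz or 397.1 Hz.
Reducing tension lowers a string's frequency; the adjustment lowers the piano string's frequency.
The beat rate rose, so the adjustment moved the piano string further from 389.7 Hz — it was already below the reference.

382.3 Hz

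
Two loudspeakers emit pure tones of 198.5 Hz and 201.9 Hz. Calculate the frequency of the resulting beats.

Beats arise from superposition of two nearby frequencies; the beat rate is |f₁ − f₂|.
|198.5 − 201.9| = 3.4 Hz.

3.4 Hz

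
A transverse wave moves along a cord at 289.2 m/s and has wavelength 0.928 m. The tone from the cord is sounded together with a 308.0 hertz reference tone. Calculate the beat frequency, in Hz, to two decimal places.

Source frequency f = v/λ = 289.2/0.928 = 311.6379 Hz.
f_beat = |311.6379 − 308.0| = 3.64 Hz.

3.64 Hz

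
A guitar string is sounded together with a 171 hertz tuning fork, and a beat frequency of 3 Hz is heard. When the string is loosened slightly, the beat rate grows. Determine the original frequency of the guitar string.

|f − 171| = 3, so the guitar string was at either 168 Hz or 174 Hz.
Reducing tension lowers a string's frequency; the adjustment lowers the guitar string's frequency.
The beat rate rose, so the adjustment moved the guitar string further from 171 Hz — it was already below the reference.

168 Hz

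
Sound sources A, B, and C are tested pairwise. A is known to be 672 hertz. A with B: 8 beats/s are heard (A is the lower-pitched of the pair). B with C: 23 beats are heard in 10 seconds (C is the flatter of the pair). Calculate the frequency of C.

B is above A, so f_B = 672 + 8 = 680 Hz.
B–C: Beat frequency = 23/10 = 2.3 Hz.
C is below B, so f_C = 680 − 2.3 = 677.7 Hz.

677.7 Hz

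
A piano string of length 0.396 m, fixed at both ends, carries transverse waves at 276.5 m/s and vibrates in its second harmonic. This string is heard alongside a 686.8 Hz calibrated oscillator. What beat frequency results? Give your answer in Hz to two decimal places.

For a string fixed at both ends, f_n = n·v/(2L) = 2·276.5/(2·0.396) = 698.2323 Hz.
f_beat = |698.2323 − 686.8| = 11.43 Hz.

11.43 Hz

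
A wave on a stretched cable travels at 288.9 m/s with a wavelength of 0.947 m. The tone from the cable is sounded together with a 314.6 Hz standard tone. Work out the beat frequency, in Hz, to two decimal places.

Source frequency f = v/λ = 288.9/0.947 = 305.0686 Hz.
f_beat = |305.0686 − 314.6| = 9.53 Hz.

9.53 Hz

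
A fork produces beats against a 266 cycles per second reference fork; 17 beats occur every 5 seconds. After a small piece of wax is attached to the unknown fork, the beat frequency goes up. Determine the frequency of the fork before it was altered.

Beat frequency = 17/5 = 3.4 Hz.
|f − 266| = 3.4, so the fork was at either 262.6 Hz or 269.4 Hz.
Loading a fork with wax lowers its frequency; the adjustment lowers the fork's frequency.
The beat rate rose, so the adjustment moved the fork further from 266 Hz — it was already below the reference.

262.6 Hz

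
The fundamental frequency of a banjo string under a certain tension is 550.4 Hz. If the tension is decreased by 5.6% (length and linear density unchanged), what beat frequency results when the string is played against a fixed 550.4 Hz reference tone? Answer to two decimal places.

For a string, f ∝ √T, so the new frequency is 550.4·√0.944 = 534.7668 Hz.
f_beat = |534.7668 − 550.4| = 15.63 Hz.

15.63 Hz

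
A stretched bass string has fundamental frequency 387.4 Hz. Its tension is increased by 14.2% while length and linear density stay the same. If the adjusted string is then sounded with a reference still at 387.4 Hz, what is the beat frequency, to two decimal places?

For a string, f ∝ √T, so the new frequency is 387.4·√1.142 = 413.9927 Hz.
f_beat = |413.9927 − 387.4| = 26.59 Hz.

26.59 Hz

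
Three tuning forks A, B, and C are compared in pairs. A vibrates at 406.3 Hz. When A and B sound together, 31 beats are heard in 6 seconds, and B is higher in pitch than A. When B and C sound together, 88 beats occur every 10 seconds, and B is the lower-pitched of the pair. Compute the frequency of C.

A–B: Beat frequency = 31/6 = 5.1667 Hz.
B is above A, so f_B = 406.3 + 5.1667 = 411.4667 Hz.
B–C: Beat frequency = 88/10 = 8.8 Hz.
C is above B, so f_C = 411.4667 + 8.8 = 420.2667 Hz.

420.2667 Hz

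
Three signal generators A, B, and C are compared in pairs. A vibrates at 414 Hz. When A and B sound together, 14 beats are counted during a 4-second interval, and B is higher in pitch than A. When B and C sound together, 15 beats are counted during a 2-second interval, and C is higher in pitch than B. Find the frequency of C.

425 Hz

A–B: Beat frequency = 14/4 = 3.5 Hz.
B is above A, so f_B = 414 + 3.5 = 417.5 Hz.
B–C: Beat frequency = 15/2 = 7.5 Hz.
C is above B, so f_C = 417.5 + 7.5 = 425 Hz.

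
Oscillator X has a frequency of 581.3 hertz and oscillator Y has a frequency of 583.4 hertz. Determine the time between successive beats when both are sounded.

0.476 s

f_beat = |581.3 − 583.4| = 2.1 Hz.
Beat period T = 1 / f_beat = 1 / 2.1 s.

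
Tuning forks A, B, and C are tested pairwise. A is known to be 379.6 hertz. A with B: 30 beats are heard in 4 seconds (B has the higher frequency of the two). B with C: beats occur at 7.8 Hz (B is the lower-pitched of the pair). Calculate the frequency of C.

394.9 Hz

A–B: Beat frequency = 30/4 = 7.5 Hz.
B is above A, so f_B = 379.6 + 7.5 = 387.1 Hz.
C is above B, so f_C = 387.1 + 7.8 = 394.9 Hz.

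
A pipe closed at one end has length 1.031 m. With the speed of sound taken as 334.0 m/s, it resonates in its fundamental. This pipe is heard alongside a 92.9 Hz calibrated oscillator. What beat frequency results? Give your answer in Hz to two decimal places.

Closed pipe (odd harmonics): f_n = n·v/(4L) = 1·334.0/(4·1.031) = 80.9893 Hz.
f_beat = |80.9893 − 92.9| = 11.91 Hz.

11.91 Hz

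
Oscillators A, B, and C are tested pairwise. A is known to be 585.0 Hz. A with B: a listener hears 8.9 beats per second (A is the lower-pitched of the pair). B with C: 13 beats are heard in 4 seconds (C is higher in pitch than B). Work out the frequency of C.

597.15 Hz

B is above A, so f_B = 585.0 + 8.9 = 593.9 Hz.
B–C: Beat frequency = 13/4 = 3.25 Hz.
C is above B, so f_C = 593.9 + 3.25 = 597.15 Hz.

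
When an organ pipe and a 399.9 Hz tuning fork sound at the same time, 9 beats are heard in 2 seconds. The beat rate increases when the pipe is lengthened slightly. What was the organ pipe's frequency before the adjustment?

Beat frequency = 9/2 = 4.5 Hz.
|f − 399.9| = 4.5, so the organ pipe was at either 395.4 Hz or 404.4 Hz.
A longer pipe has a lower fundamental; the adjustment lowers the organ pipe's frequency.
The beat rate rose, so the adjustment moved the organ pipe further from 399.9 Hz — it was already below the reference.

395.4 Hz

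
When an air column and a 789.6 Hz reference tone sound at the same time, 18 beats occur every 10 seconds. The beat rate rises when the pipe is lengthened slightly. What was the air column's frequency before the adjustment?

787.8 Hz

Beat frequency = 18/10 = 1.8 Hz.
|f − 789.6| = 1.8, so the air column was at either 787.8 Hz or 791.4 Hz.
A longer pipe has a lower fundamental; the adjustment lowers the air column's frequency.
The beat rate rose, so the adjustment moved the air column further from 789.6 Hz — it was already below the reference.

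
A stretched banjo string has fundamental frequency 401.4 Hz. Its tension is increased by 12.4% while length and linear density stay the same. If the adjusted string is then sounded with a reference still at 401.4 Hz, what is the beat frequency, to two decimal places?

For a string, f ∝ √T, so the new frequency is 401.4·√1.124 = 425.5597 Hz.
f_beat = |425.5597 − 401.4| = 24.16 Hz.

24.16 Hz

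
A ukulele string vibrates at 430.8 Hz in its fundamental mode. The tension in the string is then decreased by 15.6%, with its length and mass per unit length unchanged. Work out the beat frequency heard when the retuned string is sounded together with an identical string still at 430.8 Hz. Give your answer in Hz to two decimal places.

35.03 Hz

For a string, f ∝ √T, so the new frequency is 430.8·√0.844 = 395.7737 Hz.
f_beat = |395.7737 − 430.8| = 35.03 Hz.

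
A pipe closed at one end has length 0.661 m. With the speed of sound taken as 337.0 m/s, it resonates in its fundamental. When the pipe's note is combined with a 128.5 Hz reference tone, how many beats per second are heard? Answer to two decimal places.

Closed pipe (odd harmonics): f_n = n·v/(4L) = 1·337.0/(4·0.661) = 127.4584 Hz.
f_beat = |127.4584 − 128.5| = 1.04 Hz.

1.04 Hz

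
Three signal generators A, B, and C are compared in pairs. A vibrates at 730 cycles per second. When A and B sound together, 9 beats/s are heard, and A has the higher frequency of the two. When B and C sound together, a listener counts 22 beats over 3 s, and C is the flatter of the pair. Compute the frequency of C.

713.6667 Hz

B is below A, so f_B = 730 − 9 = 721 Hz.
B–C: Beat frequency = 22/3 = 7.3333 Hz.
C is below B, so f_C = 721 − 7.3333 = 713.6667 Hz.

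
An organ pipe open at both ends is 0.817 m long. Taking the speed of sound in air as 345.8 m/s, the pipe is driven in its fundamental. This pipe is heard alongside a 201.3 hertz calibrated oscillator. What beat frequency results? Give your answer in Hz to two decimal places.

10.33 Hz

Open pipe: f_n = n·v/(2L) = 1·345.8/(2·0.817) = 211.6279 Hz.
f_beat = |211.6279 − 201.3| = 10.33 Hz.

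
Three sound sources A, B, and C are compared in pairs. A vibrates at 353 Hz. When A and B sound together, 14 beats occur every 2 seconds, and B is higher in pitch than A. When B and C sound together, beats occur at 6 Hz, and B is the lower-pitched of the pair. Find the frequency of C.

366 Hz

A–B: Beat frequency = 14/2 = 7 Hz.
B is above A, so f_B = 353 + 7 = 360 Hz.
C is above B, so f_C = 360 + 6 = 366 Hz.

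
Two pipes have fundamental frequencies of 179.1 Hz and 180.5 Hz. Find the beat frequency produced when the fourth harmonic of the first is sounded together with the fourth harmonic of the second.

Fourth harmonic of the first: 4·179.1 = 716.4 Hz.
Fourth harmonic of the second: 4·180.5 = 722.0 Hz.
f_beat = |716.4 − 722.0| = 5.6 Hz.

5.6 Hz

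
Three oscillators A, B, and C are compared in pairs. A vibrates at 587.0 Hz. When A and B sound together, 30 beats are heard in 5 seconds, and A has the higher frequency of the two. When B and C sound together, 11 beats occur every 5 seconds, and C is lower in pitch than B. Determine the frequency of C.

A–B: Beat frequency = 30/5 = 6 Hz.
B is below A, so f_B = 587.0 − 6 = 581 Hz.
B–C: Beat frequency = 11/5 = 2.2 Hz.
C is below B, so f_C = 581 − 2.2 = 578.8 Hz.

578.8 Hz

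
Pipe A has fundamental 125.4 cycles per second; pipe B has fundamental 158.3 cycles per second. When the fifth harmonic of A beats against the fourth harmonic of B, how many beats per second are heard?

6.2 Hz

Fifth harmonic of the first: 5·125.4 = 627.0 Hz.
Fourth harmonic of the second: 4·158.3 = 633.2 Hz.
f_beat = |627.0 − 633.2| = 6.2 Hz.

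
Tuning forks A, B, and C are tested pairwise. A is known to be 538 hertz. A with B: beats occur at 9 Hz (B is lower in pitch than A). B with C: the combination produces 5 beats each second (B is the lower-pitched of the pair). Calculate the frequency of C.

534 Hz

B is below A, so f_B = 538 − 9 = 529 Hz.
C is above B, so f_C = 529 + 5 = 534 Hz.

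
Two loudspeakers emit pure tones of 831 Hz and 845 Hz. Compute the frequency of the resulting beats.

14 Hz

f_beat = |f₁ − f₂|.
|831 − 845| = 14 Hz.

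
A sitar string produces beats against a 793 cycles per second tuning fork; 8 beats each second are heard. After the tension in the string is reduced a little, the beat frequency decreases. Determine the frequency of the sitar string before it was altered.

801 Hz

|f − 793| = 8, so the sitar string was at either 785 Hz or 801 Hz.
Lower tension means lower frequency; the adjustment lowers the sitar string's frequency.
The beat rate fell, so the adjustment moved the sitar string toward 793 Hz — it must have started above the reference.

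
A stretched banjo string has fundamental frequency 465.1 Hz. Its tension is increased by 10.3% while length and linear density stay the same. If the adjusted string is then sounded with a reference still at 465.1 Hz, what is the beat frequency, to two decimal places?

23.37 Hz

For a string, f ∝ √T, so the new frequency is 465.1·√1.103 = 488.4657 Hz.
f_beat = |488.4657 − 465.1| = 23.37 Hz.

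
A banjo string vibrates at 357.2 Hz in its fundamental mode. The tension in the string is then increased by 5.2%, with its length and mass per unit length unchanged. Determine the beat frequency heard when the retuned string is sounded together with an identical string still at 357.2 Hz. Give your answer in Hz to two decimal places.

9.17 Hz

For a string, f ∝ √T, so the new frequency is 357.2·√1.052 = 366.3695 Hz.
f_beat = |366.3695 − 357.2| = 9.17 Hz.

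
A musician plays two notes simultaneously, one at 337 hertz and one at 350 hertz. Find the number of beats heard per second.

Beats arise from superposition of two nearby frequencies; the beat rate is |f₁ − f₂|.
|337 − 350| = 13 Hz.

13 Hz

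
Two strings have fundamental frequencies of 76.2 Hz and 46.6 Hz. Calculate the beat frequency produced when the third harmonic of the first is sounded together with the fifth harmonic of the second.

4.4 Hz

Third harmonic of the first: 3·76.2 = 228.6 Hz.
Fifth harmonic of the second: 5·46.6 = 233.0 Hz.
f_beat = |228.6 − 233.0| = 4.4 Hz.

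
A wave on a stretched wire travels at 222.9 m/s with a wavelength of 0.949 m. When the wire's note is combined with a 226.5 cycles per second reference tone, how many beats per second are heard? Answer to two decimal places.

8.38 Hz

Source frequency f = v/λ = 222.9/0.949 = 234.8788 Hz.
f_beat = |234.8788 − 226.5| = 8.38 Hz.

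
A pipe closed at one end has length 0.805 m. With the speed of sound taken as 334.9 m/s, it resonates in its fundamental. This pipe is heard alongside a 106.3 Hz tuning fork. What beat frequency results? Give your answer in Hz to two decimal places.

Closed pipe (odd harmonics): f_n = n·v/(4L) = 1·334.9/(4·0.805) = 104.0062 Hz.
f_beat = |104.0062 − 106.3| = 2.29 Hz.

2.29 Hz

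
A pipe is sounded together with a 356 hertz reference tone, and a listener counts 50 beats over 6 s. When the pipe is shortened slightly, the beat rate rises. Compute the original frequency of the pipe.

Beat frequency = 50/6 = 8.3333 Hz.
|f − 356| = 8.3333, so the pipe was at either 347.6667 Hz or 364.3333 Hz.
A shorter pipe has a higher fundamental; the adjustment raises the pipe's frequency.
The beat rate rose, so the adjustment moved the pipe further from 356 Hz — it was already above the reference.

364.3333 Hz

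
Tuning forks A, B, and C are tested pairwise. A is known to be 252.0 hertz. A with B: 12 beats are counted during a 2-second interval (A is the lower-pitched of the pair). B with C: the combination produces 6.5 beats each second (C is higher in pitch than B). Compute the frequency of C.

A–B: Beat frequency = 12/2 = 6 Hz.
B is above A, so f_B = 252.0 + 6 = 258 Hz.
C is above B, so f_C = 258 + 6.5 = 264.5 Hz.

264.5 Hz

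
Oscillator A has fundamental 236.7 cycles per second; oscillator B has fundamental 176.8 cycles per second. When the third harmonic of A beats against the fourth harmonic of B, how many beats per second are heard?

2.9 Hz

Third harmonic of the first: 3·236.7 = 710.1 Hz.
Fourth harmonic of the second: 4·176.8 = 707.2 Hz.
f_beat = |710.1 − 707.2| = 2.9 Hz.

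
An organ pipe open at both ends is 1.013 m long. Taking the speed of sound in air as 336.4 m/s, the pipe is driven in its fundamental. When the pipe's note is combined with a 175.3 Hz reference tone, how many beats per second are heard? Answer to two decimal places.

9.26 Hz

Open pipe: f_n = n·v/(2L) = 1·336.4/(2·1.013) = 166.0415 Hz.
f_beat = |166.0415 − 175.3| = 9.26 Hz.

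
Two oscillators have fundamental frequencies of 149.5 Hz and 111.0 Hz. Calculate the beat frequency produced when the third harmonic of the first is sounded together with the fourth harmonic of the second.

4.5 Hz

Third harmonic of the first: 3·149.5 = 448.5 Hz.
Fourth harmonic of the second: 4·111.0 = 444.0 Hz.
f_beat = |448.5 − 444.0| = 4.5 Hz.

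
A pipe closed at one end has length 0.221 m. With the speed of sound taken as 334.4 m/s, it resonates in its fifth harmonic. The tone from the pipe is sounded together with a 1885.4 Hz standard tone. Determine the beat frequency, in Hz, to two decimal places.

Closed pipe (odd harmonics): f_n = n·v/(4L) = 5·334.4/(4·0.221) = 1891.4027 Hz.
f_beat = |1891.4027 − 1885.4| = 6.00 Hz.

6.00 Hz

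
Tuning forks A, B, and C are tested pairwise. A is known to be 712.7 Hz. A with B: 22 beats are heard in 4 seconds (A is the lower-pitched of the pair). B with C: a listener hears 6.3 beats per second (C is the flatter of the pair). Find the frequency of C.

A–B: Beat frequency = 22/4 = 5.5 Hz.
B is above A, so f_B = 712.7 + 5.5 = 718.2 Hz.
C is below B, so f_C = 718.2 − 6.3 = 711.9 Hz.

711.9 Hz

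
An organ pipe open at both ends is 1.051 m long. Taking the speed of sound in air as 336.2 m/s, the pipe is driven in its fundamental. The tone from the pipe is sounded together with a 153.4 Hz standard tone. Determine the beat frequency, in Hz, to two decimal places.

6.54 Hz

Open pipe: f_n = n·v/(2L) = 1·336.2/(2·1.051) = 159.9429 Hz.
f_beat = |159.9429 − 153.4| = 6.54 Hz.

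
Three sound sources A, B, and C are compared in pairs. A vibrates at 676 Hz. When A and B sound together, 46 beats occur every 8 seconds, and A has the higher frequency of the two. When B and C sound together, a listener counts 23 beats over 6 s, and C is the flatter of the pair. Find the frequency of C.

A–B: Beat frequency = 46/8 = 5.75 Hz.
B is below A, so f_B = 676 − 5.75 = 670.25 Hz.
B–C: Beat frequency = 23/6 = 3.8333 Hz.
C is below B, so f_C = 670.25 − 3.8333 = 666.4167 Hz.

666.4167 Hz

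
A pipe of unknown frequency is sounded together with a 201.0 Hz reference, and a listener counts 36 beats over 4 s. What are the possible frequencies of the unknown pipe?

Beat frequency = 36/4 = 9 Hz.
|f − 201.0| = 9, so f = 201.0 ± 9.

192 Hz or 210 Hz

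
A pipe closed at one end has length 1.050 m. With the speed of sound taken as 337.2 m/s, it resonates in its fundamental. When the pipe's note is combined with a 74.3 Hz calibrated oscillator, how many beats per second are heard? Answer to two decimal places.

5.99 Hz

Closed pipe (odd harmonics): f_n = n·v/(4L) = 1·337.2/(4·1.050) = 80.2857 Hz.
f_beat = |80.2857 − 74.3| = 5.99 Hz.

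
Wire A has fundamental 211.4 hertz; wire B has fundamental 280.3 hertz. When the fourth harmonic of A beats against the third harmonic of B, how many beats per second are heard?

4.7 Hz

Fourth harmonic of the first: 4·211.4 = 845.6 Hz.
Third harmonic of the second: 3·280.3 = 840.9 Hz.
f_beat = |845.6 − 840.9| = 4.7 Hz.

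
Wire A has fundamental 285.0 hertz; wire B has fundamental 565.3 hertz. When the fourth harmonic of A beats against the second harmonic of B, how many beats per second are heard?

9.4 Hz

Fourth harmonic of the first: 4·285.0 = 1140.0 Hz.
Second harmonic of the second: 2·565.3 = 1130.6 Hz.
f_beat = |1140.0 − 1130.6| = 9.4 Hz.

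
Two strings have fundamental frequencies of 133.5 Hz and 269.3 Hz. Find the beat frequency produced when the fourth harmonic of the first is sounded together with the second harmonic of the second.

4.6 Hz

Fourth harmonic of the first: 4·133.5 = 534.0 Hz.
Second harmonic of the second: 2·269.3 = 538.6 Hz.
f_beat = |534.0 − 538.6| = 4.6 Hz.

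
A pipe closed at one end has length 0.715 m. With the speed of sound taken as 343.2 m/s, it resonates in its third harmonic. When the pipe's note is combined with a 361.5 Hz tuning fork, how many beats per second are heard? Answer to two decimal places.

1.50 Hz

Closed pipe (odd harmonics): f_n = n·v/(4L) = 3·343.2/(4·0.715) = 360.0000 Hz.
f_beat = |360.0000 − 361.5| = 1.50 Hz.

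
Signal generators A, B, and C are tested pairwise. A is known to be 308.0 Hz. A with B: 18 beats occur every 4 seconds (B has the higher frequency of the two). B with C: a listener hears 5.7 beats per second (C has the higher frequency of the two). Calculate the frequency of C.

318.2 Hz

A–B: Beat frequency = 18/4 = 4.5 Hz.
B is above A, so f_B = 308.0 + 4.5 = 312.5 Hz.
C is above B, so f_C = 312.5 + 5.7 = 318.2 Hz.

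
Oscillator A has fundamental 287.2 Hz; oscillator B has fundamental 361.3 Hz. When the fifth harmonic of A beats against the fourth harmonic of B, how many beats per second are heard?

Fifth harmonic of the first: 5·287.2 = 1436.0 Hz.
Fourth harmonic of the second: 4·361.3 = 1445.2 Hz.
f_beat = |1436.0 − 1445.2| = 9.2 Hz.

9.2 Hz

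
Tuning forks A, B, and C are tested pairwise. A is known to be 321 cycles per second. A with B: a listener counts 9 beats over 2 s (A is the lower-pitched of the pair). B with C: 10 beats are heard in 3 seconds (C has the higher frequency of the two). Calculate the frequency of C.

328.8333 Hz

A–B: Beat frequency = 9/2 = 4.5 Hz.
B is above A, so f_B = 321 + 4.5 = 325.5 Hz.
B–C: Beat frequency = 10/3 = 3.3333 Hz.
C is above B, so f_C = 325.5 + 3.3333 = 328.8333 Hz.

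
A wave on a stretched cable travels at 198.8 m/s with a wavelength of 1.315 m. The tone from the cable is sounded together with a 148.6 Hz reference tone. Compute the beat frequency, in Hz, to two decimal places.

2.58 Hz

Source frequency f = v/λ = 198.8/1.315 = 151.1787 Hz.
f_beat = |151.1787 − 148.6| = 2.58 Hz.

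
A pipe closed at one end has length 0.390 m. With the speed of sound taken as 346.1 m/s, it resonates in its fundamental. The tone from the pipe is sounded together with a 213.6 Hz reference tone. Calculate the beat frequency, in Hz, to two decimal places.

8.26 Hz

Closed pipe (odd harmonics): f_n = n·v/(4L) = 1·346.1/(4·0.390) = 221.8590 Hz.
f_beat = |221.8590 − 213.6| = 8.26 Hz.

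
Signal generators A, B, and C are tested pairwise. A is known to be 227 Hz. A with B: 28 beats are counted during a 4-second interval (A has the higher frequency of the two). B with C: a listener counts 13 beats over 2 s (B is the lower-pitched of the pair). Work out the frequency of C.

226.5 Hz

A–B: Beat frequency = 28/4 = 7 Hz.
B is below A, so f_B = 227 − 7 = 220 Hz.
B–C: Beat frequency = 13/2 = 6.5 Hz.
C is above B, so f_C = 220 + 6.5 = 226.5 Hz.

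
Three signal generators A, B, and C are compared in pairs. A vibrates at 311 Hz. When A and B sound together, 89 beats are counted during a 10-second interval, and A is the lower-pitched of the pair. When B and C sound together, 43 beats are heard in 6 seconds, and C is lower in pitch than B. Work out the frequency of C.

A–B: Beat frequency = 89/10 = 8.9 Hz.
B is above A, so f_B = 311 + 8.9 = 319.9 Hz.
B–C: Beat frequency = 43/6 = 7.1667 Hz.
C is below B, so f_C = 319.9 − 7.1667 = 312.7333 Hz.

312.7333 Hz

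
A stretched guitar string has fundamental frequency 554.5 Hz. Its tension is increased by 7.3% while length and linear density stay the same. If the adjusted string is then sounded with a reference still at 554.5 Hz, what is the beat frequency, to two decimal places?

For a string, f ∝ √T, so the new frequency is 554.5·√1.073 = 574.3828 Hz.
f_beat = |574.3828 − 554.5| = 19.88 Hz.

19.88 Hz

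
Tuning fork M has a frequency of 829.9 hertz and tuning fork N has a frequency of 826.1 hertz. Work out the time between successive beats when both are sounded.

f_beat = |829.9 − 826.1| = 3.8 Hz.
Beat period T = 1 / f_beat = 1 / 3.8 s.

0.263 s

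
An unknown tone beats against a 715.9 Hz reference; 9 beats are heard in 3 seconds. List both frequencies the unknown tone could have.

Beat frequency = 9/3 = 3 Hz.
|f − 715.9| = 3, so f = 715.9 ± 3.

712.9 Hz or 718.9 Hz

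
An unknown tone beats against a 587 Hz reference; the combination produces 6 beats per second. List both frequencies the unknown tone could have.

|f − 587| = 6, so f = 587 ± 6.

581 Hz or 593 Hz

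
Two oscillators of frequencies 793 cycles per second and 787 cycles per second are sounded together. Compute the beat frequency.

Beats arise from superposition of two nearby frequencies; the beat rate is |f₁ − f₂|.
|793 − 787| = 6 Hz.

6 Hz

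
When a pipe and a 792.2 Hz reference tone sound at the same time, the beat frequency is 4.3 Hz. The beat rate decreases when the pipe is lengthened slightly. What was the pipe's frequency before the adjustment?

|f − 792.2| = 4.3, so the pipe was at either 787.9 Hz or 796.5 Hz.
A longer pipe has a lower fundamental; the adjustment lowers the pipe's frequency.
The beat rate fell, so the adjustment moved the pipe toward 792.2 Hz — it must have started above the reference.

796.5 Hz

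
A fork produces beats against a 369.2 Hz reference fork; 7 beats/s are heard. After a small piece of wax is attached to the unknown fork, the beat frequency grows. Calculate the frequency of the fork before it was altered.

362.2 Hz

|f − 369.2| = 7, so the fork was at either 362.2 Hz or 376.2 Hz.
Loading a fork with wax lowers its frequency; the adjustment lowers the fork's frequency.
The beat rate rose, so the adjustment moved the fork further from 369.2 Hz — it was already below the reference.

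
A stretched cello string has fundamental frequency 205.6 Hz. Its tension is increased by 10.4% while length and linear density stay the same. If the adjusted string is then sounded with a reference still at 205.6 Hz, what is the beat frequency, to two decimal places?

10.43 Hz

For a string, f ∝ √T, so the new frequency is 205.6·√1.104 = 216.0268 Hz.
f_beat = |216.0268 − 205.6| = 10.43 Hz.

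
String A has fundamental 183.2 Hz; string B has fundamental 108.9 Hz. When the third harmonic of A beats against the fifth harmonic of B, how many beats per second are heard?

Third harmonic of the first: 3·183.2 = 549.6 Hz.
Fifth harmonic of the second: 5·108.9 = 544.5 Hz.
f_beat = |549.6 − 544.5| = 5.1 Hz.

5.1 Hz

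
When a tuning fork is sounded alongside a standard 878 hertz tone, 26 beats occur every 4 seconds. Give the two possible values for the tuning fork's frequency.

871.5 Hz or 884.5 Hz

Beat frequency = 26/4 = 6.5 Hz.
|f − 878| = 6.5, so f = 878 ± 6.5.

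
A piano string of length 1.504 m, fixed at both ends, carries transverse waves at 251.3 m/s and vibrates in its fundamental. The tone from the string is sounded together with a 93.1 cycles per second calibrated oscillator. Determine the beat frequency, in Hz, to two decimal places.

9.56 Hz

For a string fixed at both ends, f_n = n·v/(2L) = 1·251.3/(2·1.504) = 83.5439 Hz.
f_beat = |83.5439 − 93.1| = 9.56 Hz.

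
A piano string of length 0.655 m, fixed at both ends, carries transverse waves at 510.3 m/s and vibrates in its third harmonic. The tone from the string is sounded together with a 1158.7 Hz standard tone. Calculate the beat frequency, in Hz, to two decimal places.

9.93 Hz

For a string fixed at both ends, f_n = n·v/(2L) = 3·510.3/(2·0.655) = 1168.6260 Hz.
f_beat = |1168.6260 − 1158.7| = 9.93 Hz.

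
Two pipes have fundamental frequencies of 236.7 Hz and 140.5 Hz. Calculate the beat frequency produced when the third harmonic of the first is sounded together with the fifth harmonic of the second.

7.6 Hz

Third harmonic of the first: 3·236.7 = 710.1 Hz.
Fifth harmonic of the second: 5·140.5 = 702.5 Hz.
f_beat = |710.1 − 702.5| = 7.6 Hz.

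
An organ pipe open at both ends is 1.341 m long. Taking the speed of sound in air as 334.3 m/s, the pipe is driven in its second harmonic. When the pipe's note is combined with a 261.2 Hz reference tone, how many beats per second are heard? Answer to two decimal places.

Open pipe: f_n = n·v/(2L) = 2·334.3/(2·1.341) = 249.2916 Hz.
f_beat = |249.2916 − 261.2| = 11.91 Hz.

11.91 Hz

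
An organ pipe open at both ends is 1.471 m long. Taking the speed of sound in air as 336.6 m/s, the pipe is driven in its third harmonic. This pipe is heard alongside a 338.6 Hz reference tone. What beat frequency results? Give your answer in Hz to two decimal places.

Open pipe: f_n = n·v/(2L) = 3·336.6/(2·1.471) = 343.2359 Hz.
f_beat = |343.2359 − 338.6| = 4.64 Hz.

4.64 Hz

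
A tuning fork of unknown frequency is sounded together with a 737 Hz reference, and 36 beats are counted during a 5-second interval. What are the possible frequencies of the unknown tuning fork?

Beat frequency = 36/5 = 7.2 Hz.
|f − 737| = 7.2, so f = 737 ± 7.2.

729.8 Hz or 744.2 Hz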